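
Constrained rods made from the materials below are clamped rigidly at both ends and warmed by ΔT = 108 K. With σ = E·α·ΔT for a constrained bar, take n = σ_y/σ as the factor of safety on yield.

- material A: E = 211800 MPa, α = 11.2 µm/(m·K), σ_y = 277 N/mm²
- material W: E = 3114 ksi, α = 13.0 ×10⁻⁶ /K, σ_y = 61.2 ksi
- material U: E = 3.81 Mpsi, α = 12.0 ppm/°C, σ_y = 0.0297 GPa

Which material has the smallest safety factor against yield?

material U

In consistent units (E in GPa, α in ×10⁻⁶/K, σ_y in MPa):
  material A: E = 211.8, α = 11.2, σ_y = 277.0 → σ = 256 MPa, n = 1.08
  material W: E = 21.47, α = 13.0, σ_y = 422.0 → σ = 30.1 MPa, n = 14.0
  material U: E = 26.27, α = 12.0, σ_y = 29.70 → σ = 34.0 MPa, n = 0.872
Smallest n: material U with n = 0.872.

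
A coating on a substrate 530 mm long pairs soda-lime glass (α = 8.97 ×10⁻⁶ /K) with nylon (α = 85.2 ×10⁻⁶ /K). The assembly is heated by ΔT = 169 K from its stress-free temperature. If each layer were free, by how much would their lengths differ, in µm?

Δα = |8.97 − 85.2|×10⁻⁶/K = 76.2×10⁻⁶/K.
ΔL_mismatch = Δα·L·ΔT = 76.2×10⁻⁶ × 530.0 mm × 169.0 K = 6830 µm.

6830 µm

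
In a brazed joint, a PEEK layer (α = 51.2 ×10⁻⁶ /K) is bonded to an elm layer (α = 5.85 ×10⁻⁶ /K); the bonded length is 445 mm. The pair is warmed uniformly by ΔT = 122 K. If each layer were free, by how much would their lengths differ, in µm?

Δα = |51.2 − 5.85|×10⁻⁶/K = 45.4×10⁻⁶/K.
ΔL_mismatch = Δα·L·ΔT = 45.4×10⁻⁶ × 445.0 mm × 122.0 K = 2460 µm.

2460 µm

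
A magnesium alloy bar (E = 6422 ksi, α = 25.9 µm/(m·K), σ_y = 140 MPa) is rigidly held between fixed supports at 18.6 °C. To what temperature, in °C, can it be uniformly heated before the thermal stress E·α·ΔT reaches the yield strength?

E = 6422 ksi = 44.28 GPa.
E·α·ΔT = 140.0 MPa ⇒ ΔT = 140.0 / (44.28×10³ × 25.9×10⁻⁶) = 122.1 K.
T = 18.6 + 122.1 = 140.7 °C.

141 °C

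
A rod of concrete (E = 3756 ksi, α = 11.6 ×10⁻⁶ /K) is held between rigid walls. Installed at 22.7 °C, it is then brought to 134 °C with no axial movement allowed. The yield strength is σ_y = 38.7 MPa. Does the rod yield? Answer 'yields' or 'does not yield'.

E = 3756 ksi = 25.90 GPa.
ΔT = 111.3 K. Constrained thermal stress σ = E·α·ΔT = 25.90×10³ MPa × 11.6×10⁻⁶ × 111.3 = 33.4 MPa (compressive).
Compare to σ_y = 38.7 MPa: σ < σ_y, so it does not yield.

does not yield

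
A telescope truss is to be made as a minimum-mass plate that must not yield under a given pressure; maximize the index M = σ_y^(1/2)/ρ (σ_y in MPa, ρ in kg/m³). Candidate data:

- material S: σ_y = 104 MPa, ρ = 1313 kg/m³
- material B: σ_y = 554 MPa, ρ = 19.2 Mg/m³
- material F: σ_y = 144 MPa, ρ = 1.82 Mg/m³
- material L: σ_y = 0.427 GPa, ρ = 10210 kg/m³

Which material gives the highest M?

material S

Putting every candidate on a common basis:
  material S: σ_y = 104.0 MPa, ρ = 1313 kg/m³
  material B: σ_y = 554.0 MPa, ρ = 19200 kg/m³
  material F: σ_y = 144.0 MPa, ρ = 1820 kg/m³
  material L: σ_y = 427.0 MPa, ρ = 10210 kg/m³
  material S: M = 7.77×10⁻³
  material F: M = 6.59×10⁻³
  material L: M = 2.02×10⁻³
  material B: M = 1.23×10⁻³
The maximum is for material S.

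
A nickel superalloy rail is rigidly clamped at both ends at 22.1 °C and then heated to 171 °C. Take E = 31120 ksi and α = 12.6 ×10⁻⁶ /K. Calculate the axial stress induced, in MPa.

403 MPa

E = 31120 ksi = 214.6 GPa.
ΔT = 148.9 K. Constrained thermal stress σ = E·α·ΔT = 214.6×10³ MPa × 12.6×10⁻⁶ × 148.9 = 403 MPa (compressive).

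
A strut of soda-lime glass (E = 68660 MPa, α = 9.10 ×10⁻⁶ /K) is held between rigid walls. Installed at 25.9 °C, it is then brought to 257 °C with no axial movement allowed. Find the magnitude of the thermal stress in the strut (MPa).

E = 68660 MPa = 68.66 GPa.
ΔT = 231.1 K. Constrained thermal stress σ = E·α·ΔT = 68.66×10³ MPa × 9.10×10⁻⁶ × 231.1 = 144 MPa (compressive).

144 MPa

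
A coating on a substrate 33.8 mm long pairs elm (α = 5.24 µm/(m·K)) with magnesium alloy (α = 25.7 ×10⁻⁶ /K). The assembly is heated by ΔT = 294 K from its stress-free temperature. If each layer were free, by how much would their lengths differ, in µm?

203 µm

Δα = |5.24 − 25.7|×10⁻⁶/K = 20.5×10⁻⁶/K.
ΔL_mismatch = Δα·L·ΔT = 20.5×10⁻⁶ × 33.8 mm × 294.0 K = 203 µm.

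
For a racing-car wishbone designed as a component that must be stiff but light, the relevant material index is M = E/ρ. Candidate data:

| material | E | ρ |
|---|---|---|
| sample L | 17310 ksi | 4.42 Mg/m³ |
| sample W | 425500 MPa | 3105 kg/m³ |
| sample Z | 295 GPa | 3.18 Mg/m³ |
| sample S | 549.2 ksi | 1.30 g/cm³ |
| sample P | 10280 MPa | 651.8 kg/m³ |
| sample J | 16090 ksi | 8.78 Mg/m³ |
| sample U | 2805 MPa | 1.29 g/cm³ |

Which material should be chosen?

Putting every candidate on a common basis:
  sample L: E = 119.3 GPa, ρ = 4420 kg/m³
  sample W: E = 425.5 GPa, ρ = 3105 kg/m³
  sample Z: E = 295.0 GPa, ρ = 3180 kg/m³
  sample S: E = 3.787 GPa, ρ = 1300 kg/m³
  sample P: E = 10.28 GPa, ρ = 651.8 kg/m³
  sample J: E = 110.9 GPa, ρ = 8780 kg/m³
  sample U: E = 2.805 GPa, ρ = 1290 kg/m³
  sample W: M = 137 MN·m/kg
  sample Z: M = 92.8 MN·m/kg
  sample L: M = 27.0 MN·m/kg
  sample P: M = 15.8 MN·m/kg
  sample J: M = 12.6 MN·m/kg
  sample S: M = 2.91 MN·m/kg
  sample U: M = 2.17 MN·m/kg
The maximum is for sample W.

sample W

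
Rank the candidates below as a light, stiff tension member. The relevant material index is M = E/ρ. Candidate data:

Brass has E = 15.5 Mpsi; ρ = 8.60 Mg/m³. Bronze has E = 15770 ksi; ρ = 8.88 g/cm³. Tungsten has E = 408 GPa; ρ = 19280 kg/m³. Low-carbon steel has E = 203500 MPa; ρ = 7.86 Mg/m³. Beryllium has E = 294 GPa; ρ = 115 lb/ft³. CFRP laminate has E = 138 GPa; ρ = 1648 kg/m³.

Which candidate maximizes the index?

Normalizing units and computing the index:
  brass: E = 106.9 GPa, ρ = 8600 kg/m³
  bronze: E = 108.7 GPa, ρ = 8880 kg/m³
  tungsten: E = 408.0 GPa, ρ = 19280 kg/m³
  low-carbon steel: E = 203.5 GPa, ρ = 7860 kg/m³
  beryllium: E = 294.0 GPa, ρ = 1842 kg/m³
  CFRP laminate: E = 138.0 GPa, ρ = 1648 kg/m³
  beryllium: M = 160 MN·m/kg
  CFRP laminate: M = 83.7 MN·m/kg
  low-carbon steel: M = 25.9 MN·m/kg
  tungsten: M = 21.2 MN·m/kg
  brass: M = 12.4 MN·m/kg
  bronze: M = 12.2 MN·m/kg
Beryllium ranks first.

beryllium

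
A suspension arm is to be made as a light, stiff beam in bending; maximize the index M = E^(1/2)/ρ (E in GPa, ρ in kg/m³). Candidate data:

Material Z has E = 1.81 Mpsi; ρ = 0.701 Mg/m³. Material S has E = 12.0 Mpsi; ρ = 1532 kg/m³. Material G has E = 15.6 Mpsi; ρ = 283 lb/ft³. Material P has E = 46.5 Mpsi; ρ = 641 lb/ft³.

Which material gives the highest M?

Normalizing units and computing the index:
  material Z: E = 12.48 GPa, ρ = 701.0 kg/m³
  material S: E = 82.74 GPa, ρ = 1532 kg/m³
  material G: E = 107.6 GPa, ρ = 4533 kg/m³
  material P: E = 320.6 GPa, ρ = 10270 kg/m³
  material S: M = 5.94×10⁻³
  material Z: M = 5.04×10⁻³
  material G: M = 2.29×10⁻³
  material P: M = 1.74×10⁻³
The maximum is for material S.

material S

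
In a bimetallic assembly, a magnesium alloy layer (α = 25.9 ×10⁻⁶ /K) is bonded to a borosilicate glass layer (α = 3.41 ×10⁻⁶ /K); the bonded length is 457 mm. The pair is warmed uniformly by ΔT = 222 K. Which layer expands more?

magnesium alloy

α(magnesium alloy) = 25.9×10⁻⁶/K vs α(borosilicate glass) = 3.41×10⁻⁶/K.
Higher α expands more for the same ΔT: magnesium alloy.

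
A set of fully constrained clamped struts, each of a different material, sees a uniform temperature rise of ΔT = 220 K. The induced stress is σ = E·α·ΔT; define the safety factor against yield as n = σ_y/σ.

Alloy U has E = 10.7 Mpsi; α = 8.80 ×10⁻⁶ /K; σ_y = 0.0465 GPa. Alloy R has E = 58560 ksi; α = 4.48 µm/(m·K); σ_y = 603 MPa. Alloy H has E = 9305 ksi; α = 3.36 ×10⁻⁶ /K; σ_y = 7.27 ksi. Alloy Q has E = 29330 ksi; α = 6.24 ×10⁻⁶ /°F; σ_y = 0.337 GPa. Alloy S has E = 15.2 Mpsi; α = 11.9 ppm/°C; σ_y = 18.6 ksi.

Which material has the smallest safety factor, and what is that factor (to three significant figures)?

With everything in SI (GPa, ×10⁻⁶/K, MPa):
  alloy U: E = 73.77, α = 8.80, σ_y = 46.50 → σ = 143 MPa, n = 0.326
  alloy R: E = 403.8, α = 4.48, σ_y = 603.0 → σ = 398 MPa, n = 1.52
  alloy H: E = 64.16, α = 3.36, σ_y = 50.12 → σ = 47.4 MPa, n = 1.06
  alloy Q: E = 202.2, α = 11.2, σ_y = 337.0 → σ = 500 MPa, n = 0.674
  alloy S: E = 104.8, α = 11.9, σ_y = 128.2 → σ = 274 MPa, n = 0.467
Smallest n: alloy U with n = 0.326.

alloy U, n = 0.326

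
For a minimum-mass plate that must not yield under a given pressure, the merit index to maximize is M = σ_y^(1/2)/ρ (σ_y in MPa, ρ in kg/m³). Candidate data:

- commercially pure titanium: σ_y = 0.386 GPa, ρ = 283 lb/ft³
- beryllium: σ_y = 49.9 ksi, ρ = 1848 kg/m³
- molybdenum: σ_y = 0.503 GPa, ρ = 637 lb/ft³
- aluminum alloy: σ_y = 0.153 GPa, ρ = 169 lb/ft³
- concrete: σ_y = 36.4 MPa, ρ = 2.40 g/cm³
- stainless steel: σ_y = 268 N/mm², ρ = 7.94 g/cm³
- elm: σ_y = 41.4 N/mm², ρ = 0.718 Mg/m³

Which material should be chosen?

beryllium

In SI units:
  commercially pure titanium: σ_y = 386.0 MPa, ρ = 4533 kg/m³
  beryllium: σ_y = 344.0 MPa, ρ = 1848 kg/m³
  molybdenum: σ_y = 503.0 MPa, ρ = 10200 kg/m³
  aluminum alloy: σ_y = 153.0 MPa, ρ = 2707 kg/m³
  concrete: σ_y = 36.40 MPa, ρ = 2400 kg/m³
  stainless steel: σ_y = 268.0 MPa, ρ = 7940 kg/m³
  elm: σ_y = 41.40 MPa, ρ = 718.0 kg/m³
  beryllium: M = 10.0×10⁻³
  elm: M = 8.96×10⁻³
  aluminum alloy: M = 4.57×10⁻³
  commercially pure titanium: M = 4.33×10⁻³
  concrete: M = 2.51×10⁻³
  molybdenum: M = 2.20×10⁻³
  stainless steel: M = 2.06×10⁻³
Beryllium has the largest M.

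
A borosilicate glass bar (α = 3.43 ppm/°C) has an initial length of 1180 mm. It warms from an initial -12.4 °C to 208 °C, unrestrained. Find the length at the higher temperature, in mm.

1180.9 mm

ΔT = 208 − (-12.4) = 220.4 K.
ΔL = α·L₀·ΔT = 3.43×10⁻⁶ × 1180 mm × 220.4 K = 0.892 mm.
L = L₀ + ΔL = 1180 + 0.892 = 1180.9 mm.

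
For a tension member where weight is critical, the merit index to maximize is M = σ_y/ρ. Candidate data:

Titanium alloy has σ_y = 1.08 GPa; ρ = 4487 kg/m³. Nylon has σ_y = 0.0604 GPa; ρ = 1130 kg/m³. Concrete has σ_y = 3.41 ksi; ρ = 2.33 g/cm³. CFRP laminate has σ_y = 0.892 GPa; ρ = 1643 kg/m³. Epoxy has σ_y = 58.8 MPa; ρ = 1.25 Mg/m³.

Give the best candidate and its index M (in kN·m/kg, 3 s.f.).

CFRP laminate, M = 543 kN·m/kg

Convert each candidate to consistent units, then evaluate M:
  titanium alloy: σ_y = 1080 MPa, ρ = 4487 kg/m³
  nylon: σ_y = 60.40 MPa, ρ = 1130 kg/m³
  concrete: σ_y = 23.51 MPa, ρ = 2330 kg/m³
  CFRP laminate: σ_y = 892.0 MPa, ρ = 1643 kg/m³
  epoxy: σ_y = 58.80 MPa, ρ = 1250 kg/m³
  CFRP laminate: M = 543 kN·m/kg
  titanium alloy: M = 241 kN·m/kg
  nylon: M = 53.5 kN·m/kg
  epoxy: M = 47.0 kN·m/kg
  concrete: M = 10.1 kN·m/kg
The maximum is for CFRP laminate.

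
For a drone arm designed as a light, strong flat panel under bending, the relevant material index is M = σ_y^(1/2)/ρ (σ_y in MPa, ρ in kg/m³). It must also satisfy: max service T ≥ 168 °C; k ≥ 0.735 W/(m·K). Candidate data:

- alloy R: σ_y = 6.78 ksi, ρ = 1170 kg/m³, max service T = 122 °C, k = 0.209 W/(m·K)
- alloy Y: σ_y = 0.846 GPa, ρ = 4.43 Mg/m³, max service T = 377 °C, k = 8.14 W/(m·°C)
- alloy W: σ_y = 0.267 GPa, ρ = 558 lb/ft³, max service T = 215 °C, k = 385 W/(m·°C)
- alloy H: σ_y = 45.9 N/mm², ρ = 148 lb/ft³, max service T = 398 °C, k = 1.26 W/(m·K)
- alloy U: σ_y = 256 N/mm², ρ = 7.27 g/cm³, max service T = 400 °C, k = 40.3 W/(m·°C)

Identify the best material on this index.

alloy Y

Screen on constraints: max service T ≥ 168 °C; k ≥ 0.735 W/(m·K). Survivors: alloy Y, alloy W, alloy H, alloy U.
After converting to SI:
  alloy Y: σ_y = 846.0 MPa, ρ = 4430 kg/m³
  alloy W: σ_y = 267.0 MPa, ρ = 8938 kg/m³
  alloy H: σ_y = 45.90 MPa, ρ = 2371 kg/m³
  alloy U: σ_y = 256.0 MPa, ρ = 7270 kg/m³
  alloy Y: M = 6.57×10⁻³
  alloy H: M = 2.86×10⁻³
  alloy U: M = 2.20×10⁻³
  alloy W: M = 1.83×10⁻³
Alloy Y has the largest M.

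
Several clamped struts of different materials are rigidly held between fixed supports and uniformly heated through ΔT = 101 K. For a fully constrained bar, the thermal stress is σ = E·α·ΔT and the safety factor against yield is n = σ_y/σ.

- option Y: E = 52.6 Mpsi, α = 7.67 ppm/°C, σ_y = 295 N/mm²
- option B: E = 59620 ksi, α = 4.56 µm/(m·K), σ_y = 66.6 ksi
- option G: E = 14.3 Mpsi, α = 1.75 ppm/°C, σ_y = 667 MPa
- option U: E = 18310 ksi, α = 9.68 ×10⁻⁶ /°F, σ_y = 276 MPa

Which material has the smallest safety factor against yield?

option Y

In consistent units (E in GPa, α in ×10⁻⁶/K, σ_y in MPa):
  option Y: E = 362.7, α = 7.67, σ_y = 295.0 → σ = 281 MPa, n = 1.05
  option B: E = 411.1, α = 4.56, σ_y = 459.2 → σ = 189 MPa, n = 2.43
  option G: E = 98.60, α = 1.75, σ_y = 667.0 → σ = 17.4 MPa, n = 38.3
  option U: E = 126.2, α = 17.4, σ_y = 276.0 → σ = 222 MPa, n = 1.24
The minimum is option Y at n = 1.05.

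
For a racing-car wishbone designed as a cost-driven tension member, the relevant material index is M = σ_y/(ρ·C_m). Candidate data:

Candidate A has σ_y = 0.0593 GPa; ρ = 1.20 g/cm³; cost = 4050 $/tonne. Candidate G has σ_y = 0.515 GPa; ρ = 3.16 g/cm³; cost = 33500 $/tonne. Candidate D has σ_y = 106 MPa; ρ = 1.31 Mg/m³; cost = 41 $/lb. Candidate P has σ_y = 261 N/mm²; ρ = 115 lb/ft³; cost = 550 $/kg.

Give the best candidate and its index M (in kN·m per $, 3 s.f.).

candidate A, M = 12.2 kN·m per $

After converting to SI:
  candidate A: σ_y = 59.30 MPa, ρ = 1200 kg/m³, cost = 4.050 $/kg
  candidate G: σ_y = 515.0 MPa, ρ = 3160 kg/m³, cost = 33.50 $/kg
  candidate D: σ_y = 106.0 MPa, ρ = 1310 kg/m³, cost = 90.39 $/kg
  candidate P: σ_y = 261.0 MPa, ρ = 1842 kg/m³, cost = 550.0 $/kg
  candidate A: M = 12.2 kN·m per $
  candidate G: M = 4.86 kN·m per $
  candidate D: M = 0.895 kN·m per $
  candidate P: M = 0.258 kN·m per $
The maximum is for candidate A.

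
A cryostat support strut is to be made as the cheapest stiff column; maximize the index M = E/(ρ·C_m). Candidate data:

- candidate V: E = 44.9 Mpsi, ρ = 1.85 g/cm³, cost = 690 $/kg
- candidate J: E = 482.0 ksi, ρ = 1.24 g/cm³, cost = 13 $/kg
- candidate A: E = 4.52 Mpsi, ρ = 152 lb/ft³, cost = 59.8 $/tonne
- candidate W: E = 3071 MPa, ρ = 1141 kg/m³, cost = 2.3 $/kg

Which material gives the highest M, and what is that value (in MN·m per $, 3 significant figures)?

In SI units:
  candidate V: E = 309.6 GPa, ρ = 1850 kg/m³, cost = 690.0 $/kg
  candidate J: E = 3.323 GPa, ρ = 1240 kg/m³, cost = 13.00 $/kg
  candidate A: E = 31.16 GPa, ρ = 2435 kg/m³, cost = 0.05980 $/kg
  candidate W: E = 3.071 GPa, ρ = 1141 kg/m³, cost = 2.300 $/kg
  candidate A: M = 214 MN·m per $
  candidate W: M = 1.17 MN·m per $
  candidate V: M = 0.243 MN·m per $
  candidate J: M = 0.206 MN·m per $
The maximum is for candidate A.

candidate A, M = 214 MN·m per $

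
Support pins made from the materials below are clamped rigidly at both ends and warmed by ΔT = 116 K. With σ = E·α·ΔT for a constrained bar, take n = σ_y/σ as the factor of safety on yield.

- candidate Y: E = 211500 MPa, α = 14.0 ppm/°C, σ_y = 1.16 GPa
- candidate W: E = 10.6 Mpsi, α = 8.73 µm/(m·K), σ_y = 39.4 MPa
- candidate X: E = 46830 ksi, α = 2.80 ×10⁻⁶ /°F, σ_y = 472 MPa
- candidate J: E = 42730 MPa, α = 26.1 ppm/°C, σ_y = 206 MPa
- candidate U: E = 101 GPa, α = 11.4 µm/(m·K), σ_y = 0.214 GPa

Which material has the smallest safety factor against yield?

With everything in SI (GPa, ×10⁻⁶/K, MPa):
  candidate Y: E = 211.5, α = 14.0, σ_y = 1160 → σ = 343 MPa, n = 3.38
  candidate W: E = 73.08, α = 8.73, σ_y = 39.40 → σ = 74.0 MPa, n = 0.532
  candidate X: E = 322.9, α = 5.04, σ_y = 472.0 → σ = 189 MPa, n = 2.50
  candidate J: E = 42.73, α = 26.1, σ_y = 206.0 → σ = 129 MPa, n = 1.59
  candidate U: E = 101.0, α = 11.4, σ_y = 214.0 → σ = 134 MPa, n = 1.60
Smallest n: candidate W with n = 0.532.

candidate W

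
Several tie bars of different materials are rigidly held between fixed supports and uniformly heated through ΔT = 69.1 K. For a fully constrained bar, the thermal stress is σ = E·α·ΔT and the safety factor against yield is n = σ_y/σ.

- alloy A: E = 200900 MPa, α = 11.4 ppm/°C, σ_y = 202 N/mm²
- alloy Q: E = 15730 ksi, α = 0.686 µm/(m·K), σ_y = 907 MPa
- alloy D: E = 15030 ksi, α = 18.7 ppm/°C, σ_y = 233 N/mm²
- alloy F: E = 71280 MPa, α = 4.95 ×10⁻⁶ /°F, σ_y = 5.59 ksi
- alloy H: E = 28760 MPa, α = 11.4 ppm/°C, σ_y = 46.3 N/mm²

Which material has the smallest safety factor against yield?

Per material, after unit conversion:
  alloy A: E = 200.9, α = 11.4, σ_y = 202.0 → σ = 158 MPa, n = 1.28
  alloy Q: E = 108.5, α = 0.686, σ_y = 907.0 → σ = 5.14 MPa, n = 176
  alloy D: E = 103.6, α = 18.7, σ_y = 233.0 → σ = 134 MPa, n = 1.74
  alloy F: E = 71.28, α = 8.91, σ_y = 38.54 → σ = 43.9 MPa, n = 0.878
  alloy H: E = 28.76, α = 11.4, σ_y = 46.30 → σ = 22.7 MPa, n = 2.04
The minimum is alloy F at n = 0.878.

alloy F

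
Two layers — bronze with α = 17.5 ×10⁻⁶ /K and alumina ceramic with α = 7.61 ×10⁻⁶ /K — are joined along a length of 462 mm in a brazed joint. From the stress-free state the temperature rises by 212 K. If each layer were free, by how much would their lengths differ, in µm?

Δα = |17.5 − 7.61|×10⁻⁶/K = 9.89×10⁻⁶/K.
ΔL_mismatch = Δα·L·ΔT = 9.89×10⁻⁶ × 462.0 mm × 212.0 K = 969 µm.

969 µm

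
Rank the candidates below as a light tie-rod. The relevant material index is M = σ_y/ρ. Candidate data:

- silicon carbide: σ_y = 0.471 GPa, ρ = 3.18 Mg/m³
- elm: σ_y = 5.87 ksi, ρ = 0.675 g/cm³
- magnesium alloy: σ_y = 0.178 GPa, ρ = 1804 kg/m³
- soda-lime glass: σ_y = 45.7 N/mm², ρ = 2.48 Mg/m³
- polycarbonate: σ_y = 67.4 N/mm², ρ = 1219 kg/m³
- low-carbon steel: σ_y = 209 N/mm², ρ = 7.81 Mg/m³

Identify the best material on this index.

Convert each candidate to consistent units, then evaluate M:
  silicon carbide: σ_y = 471.0 MPa, ρ = 3180 kg/m³
  elm: σ_y = 40.47 MPa, ρ = 675.0 kg/m³
  magnesium alloy: σ_y = 178.0 MPa, ρ = 1804 kg/m³
  soda-lime glass: σ_y = 45.70 MPa, ρ = 2480 kg/m³
  polycarbonate: σ_y = 67.40 MPa, ρ = 1219 kg/m³
  low-carbon steel: σ_y = 209.0 MPa, ρ = 7810 kg/m³
  silicon carbide: M = 148 kN·m/kg
  magnesium alloy: M = 98.7 kN·m/kg
  elm: M = 60.0 kN·m/kg
  polycarbonate: M = 55.3 kN·m/kg
  low-carbon steel: M = 26.8 kN·m/kg
  soda-lime glass: M = 18.4 kN·m/kg
The maximum is for silicon carbide.

silicon carbide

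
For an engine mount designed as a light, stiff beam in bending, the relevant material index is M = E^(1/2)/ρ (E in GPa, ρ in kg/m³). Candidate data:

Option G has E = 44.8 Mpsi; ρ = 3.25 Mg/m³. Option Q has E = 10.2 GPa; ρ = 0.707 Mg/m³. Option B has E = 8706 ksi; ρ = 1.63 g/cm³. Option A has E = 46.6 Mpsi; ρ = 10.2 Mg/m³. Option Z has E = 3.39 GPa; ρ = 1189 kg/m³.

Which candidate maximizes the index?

Normalizing units and computing the index:
  option G: E = 308.9 GPa, ρ = 3250 kg/m³
  option Q: E = 10.20 GPa, ρ = 707.0 kg/m³
  option B: E = 60.03 GPa, ρ = 1630 kg/m³
  option A: E = 321.3 GPa, ρ = 10200 kg/m³
  option Z: E = 3.390 GPa, ρ = 1189 kg/m³
  option G: M = 5.41×10⁻³
  option B: M = 4.75×10⁻³
  option Q: M = 4.52×10⁻³
  option A: M = 1.76×10⁻³
  option Z: M = 1.55×10⁻³
Option G ranks first.

option G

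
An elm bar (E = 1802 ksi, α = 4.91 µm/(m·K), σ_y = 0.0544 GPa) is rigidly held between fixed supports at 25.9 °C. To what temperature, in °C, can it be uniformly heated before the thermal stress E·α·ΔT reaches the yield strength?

918 °C

E = 1802 ksi = 12.42 GPa.
σ_y = 0.0544 GPa = 54.40 MPa.
E·α·ΔT = 54.40 MPa ⇒ ΔT = 54.40 / (12.42×10³ × 4.91×10⁻⁶) = 891.8 K.
T = 25.9 + 891.8 = 917.7 °C.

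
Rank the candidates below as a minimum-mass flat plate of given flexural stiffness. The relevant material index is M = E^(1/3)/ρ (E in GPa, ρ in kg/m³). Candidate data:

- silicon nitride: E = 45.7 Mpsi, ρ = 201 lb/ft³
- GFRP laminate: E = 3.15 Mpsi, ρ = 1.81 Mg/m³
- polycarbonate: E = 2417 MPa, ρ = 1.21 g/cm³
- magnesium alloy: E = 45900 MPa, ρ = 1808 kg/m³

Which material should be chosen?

silicon nitride

After converting to SI:
  silicon nitride: E = 315.1 GPa, ρ = 3220 kg/m³
  GFRP laminate: E = 21.72 GPa, ρ = 1810 kg/m³
  polycarbonate: E = 2.417 GPa, ρ = 1210 kg/m³
  magnesium alloy: E = 45.90 GPa, ρ = 1808 kg/m³
  silicon nitride: M = 2.11×10⁻³
  magnesium alloy: M = 1.98×10⁻³
  GFRP laminate: M = 1.54×10⁻³
  polycarbonate: M = 1.11×10⁻³
Highest index: silicon nitride.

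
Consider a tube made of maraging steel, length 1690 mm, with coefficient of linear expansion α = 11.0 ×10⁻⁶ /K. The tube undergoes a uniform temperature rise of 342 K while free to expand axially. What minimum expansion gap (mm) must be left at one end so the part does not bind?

6.36 mm

ΔL = α·L₀·ΔT = 11.0×10⁻⁶ × 1690 mm × 342.0 K = 6.36 mm.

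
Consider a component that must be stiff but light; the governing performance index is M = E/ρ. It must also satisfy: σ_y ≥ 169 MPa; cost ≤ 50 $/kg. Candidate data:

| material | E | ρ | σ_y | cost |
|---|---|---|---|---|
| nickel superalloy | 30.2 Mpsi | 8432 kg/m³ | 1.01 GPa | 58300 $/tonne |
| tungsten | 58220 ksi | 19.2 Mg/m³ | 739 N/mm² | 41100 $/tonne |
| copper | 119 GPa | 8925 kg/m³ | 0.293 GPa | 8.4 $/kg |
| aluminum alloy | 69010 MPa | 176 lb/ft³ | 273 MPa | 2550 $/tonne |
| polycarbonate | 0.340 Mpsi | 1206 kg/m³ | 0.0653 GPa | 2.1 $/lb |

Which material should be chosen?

Screen on constraints: σ_y ≥ 169 MPa; cost ≤ 50 $/kg. Survivors: tungsten, copper, aluminum alloy.
After converting to SI:
  tungsten: E = 401.4 GPa, ρ = 19200 kg/m³
  copper: E = 119.0 GPa, ρ = 8925 kg/m³
  aluminum alloy: E = 69.01 GPa, ρ = 2819 kg/m³
  aluminum alloy: M = 24.5 MN·m/kg
  tungsten: M = 20.9 MN·m/kg
  copper: M = 13.3 MN·m/kg
Highest index: aluminum alloy.

aluminum alloy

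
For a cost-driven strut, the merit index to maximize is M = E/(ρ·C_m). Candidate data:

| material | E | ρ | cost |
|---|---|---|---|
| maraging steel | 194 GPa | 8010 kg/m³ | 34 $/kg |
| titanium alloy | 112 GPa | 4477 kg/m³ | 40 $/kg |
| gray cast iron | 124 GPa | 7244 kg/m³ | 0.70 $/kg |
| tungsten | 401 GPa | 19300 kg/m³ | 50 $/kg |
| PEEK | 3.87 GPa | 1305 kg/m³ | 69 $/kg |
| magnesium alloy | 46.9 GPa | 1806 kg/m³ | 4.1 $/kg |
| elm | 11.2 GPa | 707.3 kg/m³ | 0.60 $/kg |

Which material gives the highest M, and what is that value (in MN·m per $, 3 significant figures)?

Computing M directly (units already consistent):
  elm: M = 26.4 MN·m per $
  gray cast iron: M = 24.5 MN·m per $
  magnesium alloy: M = 6.33 MN·m per $
  maraging steel: M = 0.712 MN·m per $
  titanium alloy: M = 0.625 MN·m per $
  tungsten: M = 0.416 MN·m per $
  PEEK: M = 0.0430 MN·m per $
Elm has the largest M.

elm, M = 26.4 MN·m per $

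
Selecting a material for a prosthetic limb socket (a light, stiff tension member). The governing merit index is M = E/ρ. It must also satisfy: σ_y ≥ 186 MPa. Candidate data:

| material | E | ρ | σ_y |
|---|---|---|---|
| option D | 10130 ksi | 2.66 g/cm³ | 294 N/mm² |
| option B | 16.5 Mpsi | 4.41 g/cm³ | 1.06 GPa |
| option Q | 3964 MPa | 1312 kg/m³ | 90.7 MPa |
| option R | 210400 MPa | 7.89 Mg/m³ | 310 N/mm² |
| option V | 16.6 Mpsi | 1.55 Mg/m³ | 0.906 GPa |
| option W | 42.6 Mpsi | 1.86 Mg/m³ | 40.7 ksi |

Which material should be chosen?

Screen on constraints: σ_y ≥ 186 MPa. Survivors: option D, option B, option R, option V, option W.
Normalizing units and computing the index:
  option D: E = 69.84 GPa, ρ = 2660 kg/m³
  option B: E = 113.8 GPa, ρ = 4410 kg/m³
  option R: E = 210.4 GPa, ρ = 7890 kg/m³
  option V: E = 114.5 GPa, ρ = 1550 kg/m³
  option W: E = 293.7 GPa, ρ = 1860 kg/m³
  option W: M = 158 MN·m/kg
  option V: M = 73.8 MN·m/kg
  option R: M = 26.7 MN·m/kg
  option D: M = 26.3 MN·m/kg
  option B: M = 25.8 MN·m/kg
Option W has the largest M.

option W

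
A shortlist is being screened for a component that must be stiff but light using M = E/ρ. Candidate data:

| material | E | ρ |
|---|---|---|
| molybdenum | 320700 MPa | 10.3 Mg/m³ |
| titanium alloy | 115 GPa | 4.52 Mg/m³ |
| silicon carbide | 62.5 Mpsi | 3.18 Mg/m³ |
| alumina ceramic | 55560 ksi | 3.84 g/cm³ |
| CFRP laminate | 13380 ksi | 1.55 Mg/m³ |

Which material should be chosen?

Normalizing units and computing the index:
  molybdenum: E = 320.7 GPa, ρ = 10300 kg/m³
  titanium alloy: E = 115.0 GPa, ρ = 4520 kg/m³
  silicon carbide: E = 430.9 GPa, ρ = 3180 kg/m³
  alumina ceramic: E = 383.1 GPa, ρ = 3840 kg/m³
  CFRP laminate: E = 92.25 GPa, ρ = 1550 kg/m³
  silicon carbide: M = 136 MN·m/kg
  alumina ceramic: M = 99.8 MN·m/kg
  CFRP laminate: M = 59.5 MN·m/kg
  molybdenum: M = 31.1 MN·m/kg
  titanium alloy: M = 25.4 MN·m/kg
The maximum is for silicon carbide.

silicon carbide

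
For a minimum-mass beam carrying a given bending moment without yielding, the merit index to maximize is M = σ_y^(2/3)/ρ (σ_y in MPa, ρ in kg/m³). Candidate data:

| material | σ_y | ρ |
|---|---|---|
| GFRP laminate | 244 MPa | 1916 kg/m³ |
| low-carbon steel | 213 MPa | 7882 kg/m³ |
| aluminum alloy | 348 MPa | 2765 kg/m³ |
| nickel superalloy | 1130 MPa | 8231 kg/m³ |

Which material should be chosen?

GFRP laminate

Per-candidate index values:
  GFRP laminate: M = 20.4×10⁻³
  aluminum alloy: M = 17.9×10⁻³
  nickel superalloy: M = 13.2×10⁻³
  low-carbon steel: M = 4.52×10⁻³
GFRP laminate ranks first.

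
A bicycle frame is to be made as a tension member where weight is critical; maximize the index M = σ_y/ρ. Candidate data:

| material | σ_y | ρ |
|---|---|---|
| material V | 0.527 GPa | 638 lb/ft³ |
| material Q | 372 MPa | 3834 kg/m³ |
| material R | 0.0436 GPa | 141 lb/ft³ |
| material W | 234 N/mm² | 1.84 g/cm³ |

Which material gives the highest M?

material W

Putting every candidate on a common basis:
  material V: σ_y = 527.0 MPa, ρ = 10220 kg/m³
  material Q: σ_y = 372.0 MPa, ρ = 3834 kg/m³
  material R: σ_y = 43.60 MPa, ρ = 2259 kg/m³
  material W: σ_y = 234.0 MPa, ρ = 1840 kg/m³
  material W: M = 127 kN·m/kg
  material Q: M = 97.0 kN·m/kg
  material V: M = 51.6 kN·m/kg
  material R: M = 19.3 kN·m/kg
The maximum is for material W.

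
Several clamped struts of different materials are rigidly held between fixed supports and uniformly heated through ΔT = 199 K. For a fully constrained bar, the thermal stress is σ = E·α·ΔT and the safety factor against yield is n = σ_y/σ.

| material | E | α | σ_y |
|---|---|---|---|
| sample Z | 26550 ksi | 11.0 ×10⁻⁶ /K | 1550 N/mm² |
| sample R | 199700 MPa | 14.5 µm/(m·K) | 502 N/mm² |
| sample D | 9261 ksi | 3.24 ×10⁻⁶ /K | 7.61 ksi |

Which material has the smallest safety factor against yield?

sample R

With everything in SI (GPa, ×10⁻⁶/K, MPa):
  sample Z: E = 183.1, α = 11.0, σ_y = 1550 → σ = 401 MPa, n = 3.87
  sample R: E = 199.7, α = 14.5, σ_y = 502.0 → σ = 576 MPa, n = 0.871
  sample D: E = 63.85, α = 3.24, σ_y = 52.47 → σ = 41.2 MPa, n = 1.27
Sample R has the lowest safety factor, n = 0.871.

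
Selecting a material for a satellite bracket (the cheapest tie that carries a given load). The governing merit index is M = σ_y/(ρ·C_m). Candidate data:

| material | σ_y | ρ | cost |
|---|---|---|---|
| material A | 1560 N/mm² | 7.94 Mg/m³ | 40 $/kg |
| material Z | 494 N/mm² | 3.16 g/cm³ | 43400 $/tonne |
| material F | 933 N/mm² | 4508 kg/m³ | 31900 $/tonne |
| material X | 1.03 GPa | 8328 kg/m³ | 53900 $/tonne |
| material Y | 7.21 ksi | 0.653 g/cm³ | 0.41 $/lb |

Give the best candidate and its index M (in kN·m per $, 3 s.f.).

material Y, M = 84.2 kN·m per $

Convert each candidate to consistent units, then evaluate M:
  material A: σ_y = 1560 MPa, ρ = 7940 kg/m³, cost = 40.00 $/kg
  material Z: σ_y = 494.0 MPa, ρ = 3160 kg/m³, cost = 43.40 $/kg
  material F: σ_y = 933.0 MPa, ρ = 4508 kg/m³, cost = 31.90 $/kg
  material X: σ_y = 1030 MPa, ρ = 8328 kg/m³, cost = 53.90 $/kg
  material Y: σ_y = 49.71 MPa, ρ = 653.0 kg/m³, cost = 0.9039 $/kg
  material Y: M = 84.2 kN·m per $
  material F: M = 6.49 kN·m per $
  material A: M = 4.91 kN·m per $
  material Z: M = 3.60 kN·m per $
  material X: M = 2.29 kN·m per $
Material Y has the largest M.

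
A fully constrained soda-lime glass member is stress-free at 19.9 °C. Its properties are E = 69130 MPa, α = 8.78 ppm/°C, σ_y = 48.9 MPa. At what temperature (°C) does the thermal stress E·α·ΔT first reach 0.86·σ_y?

E = 69130 MPa = 69.13 GPa.
E·α·ΔT = 42.05 MPa ⇒ ΔT = 42.05 / (69.13×10³ × 8.78×10⁻⁶) = 69.29 K.
T = 19.9 + 69.29 = 89.19 °C.

89.2 °C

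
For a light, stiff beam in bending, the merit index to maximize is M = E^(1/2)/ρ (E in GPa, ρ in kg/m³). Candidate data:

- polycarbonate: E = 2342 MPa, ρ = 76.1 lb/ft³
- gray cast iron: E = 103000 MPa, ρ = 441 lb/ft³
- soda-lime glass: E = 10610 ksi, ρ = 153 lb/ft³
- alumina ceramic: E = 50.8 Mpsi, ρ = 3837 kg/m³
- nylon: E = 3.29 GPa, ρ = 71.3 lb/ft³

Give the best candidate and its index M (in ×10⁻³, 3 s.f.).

alumina ceramic, M = 4.88×10⁻³

In SI units:
  polycarbonate: E = 2.342 GPa, ρ = 1219 kg/m³
  gray cast iron: E = 103.0 GPa, ρ = 7064 kg/m³
  soda-lime glass: E = 73.15 GPa, ρ = 2451 kg/m³
  alumina ceramic: E = 350.3 GPa, ρ = 3837 kg/m³
  nylon: E = 3.290 GPa, ρ = 1142 kg/m³
  alumina ceramic: M = 4.88×10⁻³
  soda-lime glass: M = 3.49×10⁻³
  nylon: M = 1.59×10⁻³
  gray cast iron: M = 1.44×10⁻³
  polycarbonate: M = 1.26×10⁻³
Alumina ceramic has the largest M.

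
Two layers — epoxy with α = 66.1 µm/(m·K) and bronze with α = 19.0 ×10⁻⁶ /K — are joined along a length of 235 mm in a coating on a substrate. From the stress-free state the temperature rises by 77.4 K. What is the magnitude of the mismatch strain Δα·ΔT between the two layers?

3.65×10⁻³

Δα = |66.1 − 19.0|×10⁻⁶/K = 47.1×10⁻⁶/K.
Mismatch strain = Δα·ΔT = 47.1×10⁻⁶ × 77.4 = 3.65×10⁻³.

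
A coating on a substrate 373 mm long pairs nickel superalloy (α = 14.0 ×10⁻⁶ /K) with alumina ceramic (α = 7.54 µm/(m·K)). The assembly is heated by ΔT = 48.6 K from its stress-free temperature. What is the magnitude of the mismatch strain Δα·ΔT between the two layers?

3.14×10⁻⁴

Δα = |14.0 − 7.54|×10⁻⁶/K = 6.46×10⁻⁶/K.
Mismatch strain = Δα·ΔT = 6.46×10⁻⁶ × 48.6 = 3.14×10⁻⁴.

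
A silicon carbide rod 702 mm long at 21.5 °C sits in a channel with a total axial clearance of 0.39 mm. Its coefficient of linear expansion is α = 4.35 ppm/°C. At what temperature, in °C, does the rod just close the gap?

149 °C

α·L₀·ΔT = 0.39 mm ⇒ ΔT = 0.39 / (4.35×10⁻⁶ × 702.0) = 127.7 K.
T = 21.5 + 127.7 = 149.2 °C.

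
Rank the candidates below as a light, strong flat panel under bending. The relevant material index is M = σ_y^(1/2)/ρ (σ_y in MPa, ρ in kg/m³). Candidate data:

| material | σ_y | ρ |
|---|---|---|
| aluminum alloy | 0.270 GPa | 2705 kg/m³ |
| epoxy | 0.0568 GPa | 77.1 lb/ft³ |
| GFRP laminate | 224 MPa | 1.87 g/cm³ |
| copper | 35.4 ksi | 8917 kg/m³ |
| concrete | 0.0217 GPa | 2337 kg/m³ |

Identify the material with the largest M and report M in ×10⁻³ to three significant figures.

Convert each candidate to consistent units, then evaluate M:
  aluminum alloy: σ_y = 270.0 MPa, ρ = 2705 kg/m³
  epoxy: σ_y = 56.80 MPa, ρ = 1235 kg/m³
  GFRP laminate: σ_y = 224.0 MPa, ρ = 1870 kg/m³
  copper: σ_y = 244.1 MPa, ρ = 8917 kg/m³
  concrete: σ_y = 21.70 MPa, ρ = 2337 kg/m³
  GFRP laminate: M = 8.00×10⁻³
  epoxy: M = 6.10×10⁻³
  aluminum alloy: M = 6.07×10⁻³
  concrete: M = 1.99×10⁻³
  copper: M = 1.75×10⁻³
Highest index: GFRP laminate.

GFRP laminate, M = 8.00×10⁻³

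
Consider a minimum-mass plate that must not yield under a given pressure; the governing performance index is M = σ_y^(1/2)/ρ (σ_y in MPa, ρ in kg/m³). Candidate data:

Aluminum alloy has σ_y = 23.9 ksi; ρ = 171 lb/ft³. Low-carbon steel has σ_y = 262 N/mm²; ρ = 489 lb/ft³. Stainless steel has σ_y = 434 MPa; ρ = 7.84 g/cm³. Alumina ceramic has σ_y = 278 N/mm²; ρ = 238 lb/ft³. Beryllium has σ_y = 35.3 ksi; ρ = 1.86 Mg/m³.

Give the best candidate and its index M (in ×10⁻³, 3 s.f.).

Normalizing units and computing the index:
  aluminum alloy: σ_y = 164.8 MPa, ρ = 2739 kg/m³
  low-carbon steel: σ_y = 262.0 MPa, ρ = 7833 kg/m³
  stainless steel: σ_y = 434.0 MPa, ρ = 7840 kg/m³
  alumina ceramic: σ_y = 278.0 MPa, ρ = 3812 kg/m³
  beryllium: σ_y = 243.4 MPa, ρ = 1860 kg/m³
  beryllium: M = 8.39×10⁻³
  aluminum alloy: M = 4.69×10⁻³
  alumina ceramic: M = 4.37×10⁻³
  stainless steel: M = 2.66×10⁻³
  low-carbon steel: M = 2.07×10⁻³
The maximum is for beryllium.

beryllium, M = 8.39×10⁻³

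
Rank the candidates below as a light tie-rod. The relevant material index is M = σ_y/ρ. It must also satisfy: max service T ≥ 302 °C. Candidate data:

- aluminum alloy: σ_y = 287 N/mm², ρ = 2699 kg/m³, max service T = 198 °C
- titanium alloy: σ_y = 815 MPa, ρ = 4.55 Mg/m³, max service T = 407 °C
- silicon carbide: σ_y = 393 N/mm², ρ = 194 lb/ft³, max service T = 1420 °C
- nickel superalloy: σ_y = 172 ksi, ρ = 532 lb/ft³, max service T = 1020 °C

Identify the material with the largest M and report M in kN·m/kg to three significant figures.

titanium alloy, M = 179 kN·m/kg

Screen on constraints: max service T ≥ 302 °C. Survivors: titanium alloy, silicon carbide, nickel superalloy.
After converting to SI:
  titanium alloy: σ_y = 815.0 MPa, ρ = 4550 kg/m³
  silicon carbide: σ_y = 393.0 MPa, ρ = 3108 kg/m³
  nickel superalloy: σ_y = 1186 MPa, ρ = 8522 kg/m³
  titanium alloy: M = 179 kN·m/kg
  nickel superalloy: M = 139 kN·m/kg
  silicon carbide: M = 126 kN·m/kg
Titanium alloy ranks first.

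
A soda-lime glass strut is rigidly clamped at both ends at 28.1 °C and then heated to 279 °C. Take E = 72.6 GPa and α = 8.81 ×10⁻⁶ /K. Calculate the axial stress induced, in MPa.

ΔT = 250.9 K. Constrained thermal stress σ = E·α·ΔT = 72.60×10³ MPa × 8.81×10⁻⁶ × 250.9 = 160 MPa (compressive).

160 MPa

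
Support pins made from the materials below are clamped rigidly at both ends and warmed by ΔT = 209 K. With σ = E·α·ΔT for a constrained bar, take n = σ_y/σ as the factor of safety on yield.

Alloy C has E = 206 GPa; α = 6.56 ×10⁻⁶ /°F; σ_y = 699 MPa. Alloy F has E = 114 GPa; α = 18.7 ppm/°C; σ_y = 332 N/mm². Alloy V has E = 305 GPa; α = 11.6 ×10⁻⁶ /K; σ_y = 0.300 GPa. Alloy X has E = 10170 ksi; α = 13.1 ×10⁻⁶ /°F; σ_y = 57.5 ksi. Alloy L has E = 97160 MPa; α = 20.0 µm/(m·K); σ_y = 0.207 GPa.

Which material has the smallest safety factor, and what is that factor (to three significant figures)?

alloy V, n = 0.406

Converting E to GPa, α to ×10⁻⁶/K, σ_y to MPa, then σ and n for each:
  alloy C: E = 206.0, α = 11.8, σ_y = 699.0 → σ = 508 MPa, n = 1.37
  alloy F: E = 114.0, α = 18.7, σ_y = 332.0 → σ = 446 MPa, n = 0.745
  alloy V: E = 305.0, α = 11.6, σ_y = 300.0 → σ = 739 MPa, n = 0.406
  alloy X: E = 70.12, α = 23.6, σ_y = 396.4 → σ = 346 MPa, n = 1.15
  alloy L: E = 97.16, α = 20.0, σ_y = 207.0 → σ = 406 MPa, n = 0.510
Smallest n: alloy V with n = 0.406.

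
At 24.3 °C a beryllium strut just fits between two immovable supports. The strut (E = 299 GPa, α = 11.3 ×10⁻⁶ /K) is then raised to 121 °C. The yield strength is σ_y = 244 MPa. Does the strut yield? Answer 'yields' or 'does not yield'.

yields

ΔT = 96.70 K. Constrained thermal stress σ = E·α·ΔT = 299.0×10³ MPa × 11.3×10⁻⁶ × 96.70 = 327 MPa (compressive).
Compare to σ_y = 244 MPa: σ ≥ σ_y, so it yields.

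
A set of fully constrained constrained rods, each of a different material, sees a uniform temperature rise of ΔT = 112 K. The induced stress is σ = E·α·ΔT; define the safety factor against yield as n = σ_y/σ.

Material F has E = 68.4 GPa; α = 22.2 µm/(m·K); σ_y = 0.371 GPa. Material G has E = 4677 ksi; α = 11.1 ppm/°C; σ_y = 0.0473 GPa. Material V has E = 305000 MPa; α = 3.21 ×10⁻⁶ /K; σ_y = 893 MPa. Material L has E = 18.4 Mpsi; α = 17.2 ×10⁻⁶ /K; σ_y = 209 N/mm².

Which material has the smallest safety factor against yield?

In consistent units (E in GPa, α in ×10⁻⁶/K, σ_y in MPa):
  material F: E = 68.40, α = 22.2, σ_y = 371.0 → σ = 170 MPa, n = 2.18
  material G: E = 32.25, α = 11.1, σ_y = 47.30 → σ = 40.1 MPa, n = 1.18
  material V: E = 305.0, α = 3.21, σ_y = 893.0 → σ = 110 MPa, n = 8.14
  material L: E = 126.9, α = 17.2, σ_y = 209.0 → σ = 244 MPa, n = 0.855
Smallest n: material L with n = 0.855.

material L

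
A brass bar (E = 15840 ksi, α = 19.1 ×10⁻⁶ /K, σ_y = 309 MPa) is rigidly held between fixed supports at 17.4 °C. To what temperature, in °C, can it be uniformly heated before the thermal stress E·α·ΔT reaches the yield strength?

E = 15840 ksi = 109.2 GPa.
E·α·ΔT = 309.0 MPa ⇒ ΔT = 309.0 / (109.2×10³ × 19.1×10⁻⁶) = 148.1 K.
T = 17.4 + 148.1 = 165.5 °C.

166 °C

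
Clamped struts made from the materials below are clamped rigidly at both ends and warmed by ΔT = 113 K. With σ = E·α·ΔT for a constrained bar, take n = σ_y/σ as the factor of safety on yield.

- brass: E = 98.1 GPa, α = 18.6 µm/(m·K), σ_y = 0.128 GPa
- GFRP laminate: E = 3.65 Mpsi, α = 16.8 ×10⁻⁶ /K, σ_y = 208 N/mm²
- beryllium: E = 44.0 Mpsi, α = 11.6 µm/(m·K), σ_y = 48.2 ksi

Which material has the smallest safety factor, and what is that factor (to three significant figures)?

With everything in SI (GPa, ×10⁻⁶/K, MPa):
  brass: E = 98.10, α = 18.6, σ_y = 128.0 → σ = 206 MPa, n = 0.621
  GFRP laminate: E = 25.17, α = 16.8, σ_y = 208.0 → σ = 47.8 MPa, n = 4.35
  beryllium: E = 303.4, α = 11.6, σ_y = 332.3 → σ = 398 MPa, n = 0.836
Brass has the lowest safety factor, n = 0.621.

brass, n = 0.621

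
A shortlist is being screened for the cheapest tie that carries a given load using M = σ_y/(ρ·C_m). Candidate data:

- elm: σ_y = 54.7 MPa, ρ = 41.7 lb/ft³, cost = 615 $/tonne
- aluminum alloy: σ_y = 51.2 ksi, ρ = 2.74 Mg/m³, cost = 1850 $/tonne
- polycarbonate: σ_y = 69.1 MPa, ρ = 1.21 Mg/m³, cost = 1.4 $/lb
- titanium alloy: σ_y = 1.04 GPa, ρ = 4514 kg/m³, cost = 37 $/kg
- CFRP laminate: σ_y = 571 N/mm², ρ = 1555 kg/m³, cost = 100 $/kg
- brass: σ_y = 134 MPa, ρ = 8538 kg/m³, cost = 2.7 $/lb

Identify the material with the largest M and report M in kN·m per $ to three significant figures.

elm, M = 133 kN·m per $

Normalizing units and computing the index:
  elm: σ_y = 54.70 MPa, ρ = 668.0 kg/m³, cost = 0.6150 $/kg
  aluminum alloy: σ_y = 353.0 MPa, ρ = 2740 kg/m³, cost = 1.850 $/kg
  polycarbonate: σ_y = 69.10 MPa, ρ = 1210 kg/m³, cost = 3.086 $/kg
  titanium alloy: σ_y = 1040 MPa, ρ = 4514 kg/m³, cost = 37.00 $/kg
  CFRP laminate: σ_y = 571.0 MPa, ρ = 1555 kg/m³, cost = 100.0 $/kg
  brass: σ_y = 134.0 MPa, ρ = 8538 kg/m³, cost = 5.952 $/kg
  elm: M = 133 kN·m per $
  aluminum alloy: M = 69.6 kN·m per $
  polycarbonate: M = 18.5 kN·m per $
  titanium alloy: M = 6.23 kN·m per $
  CFRP laminate: M = 3.67 kN·m per $
  brass: M = 2.64 kN·m per $
Elm ranks first.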